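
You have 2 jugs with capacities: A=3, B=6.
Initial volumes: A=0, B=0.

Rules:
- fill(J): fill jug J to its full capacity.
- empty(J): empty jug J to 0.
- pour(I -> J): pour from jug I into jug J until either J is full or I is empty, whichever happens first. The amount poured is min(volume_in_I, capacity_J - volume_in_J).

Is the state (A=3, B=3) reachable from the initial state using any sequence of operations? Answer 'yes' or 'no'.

BFS from (A=0, B=0):
  1. fill(B) -> (A=0 B=6)
  2. pour(B -> A) -> (A=3 B=3)
Target reached → yes.

Answer: yes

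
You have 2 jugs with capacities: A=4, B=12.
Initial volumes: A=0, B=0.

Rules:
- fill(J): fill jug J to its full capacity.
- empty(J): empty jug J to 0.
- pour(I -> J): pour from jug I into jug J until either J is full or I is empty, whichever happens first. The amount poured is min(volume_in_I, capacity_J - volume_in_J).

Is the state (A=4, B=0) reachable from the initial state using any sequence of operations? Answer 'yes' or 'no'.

Answer: yes

Derivation:
BFS from (A=0, B=0):
  1. fill(A) -> (A=4 B=0)
Target reached → yes.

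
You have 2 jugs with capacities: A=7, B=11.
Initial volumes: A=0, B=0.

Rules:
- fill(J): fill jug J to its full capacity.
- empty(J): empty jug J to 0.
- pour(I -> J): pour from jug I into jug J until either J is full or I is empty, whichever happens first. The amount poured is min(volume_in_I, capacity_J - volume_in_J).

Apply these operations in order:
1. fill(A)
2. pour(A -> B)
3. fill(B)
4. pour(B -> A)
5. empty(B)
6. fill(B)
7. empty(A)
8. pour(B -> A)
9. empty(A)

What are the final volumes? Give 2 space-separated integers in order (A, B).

Answer: 0 4

Derivation:
Step 1: fill(A) -> (A=7 B=0)
Step 2: pour(A -> B) -> (A=0 B=7)
Step 3: fill(B) -> (A=0 B=11)
Step 4: pour(B -> A) -> (A=7 B=4)
Step 5: empty(B) -> (A=7 B=0)
Step 6: fill(B) -> (A=7 B=11)
Step 7: empty(A) -> (A=0 B=11)
Step 8: pour(B -> A) -> (A=7 B=4)
Step 9: empty(A) -> (A=0 B=4)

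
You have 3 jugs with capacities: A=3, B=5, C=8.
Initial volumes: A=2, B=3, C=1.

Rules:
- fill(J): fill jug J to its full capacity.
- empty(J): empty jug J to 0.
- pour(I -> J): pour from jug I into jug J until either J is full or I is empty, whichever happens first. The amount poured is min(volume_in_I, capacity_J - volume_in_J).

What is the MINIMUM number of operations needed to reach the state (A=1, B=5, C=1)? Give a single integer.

Answer: 2

Derivation:
BFS from (A=2, B=3, C=1). One shortest path:
  1. fill(A) -> (A=3 B=3 C=1)
  2. pour(A -> B) -> (A=1 B=5 C=1)
Reached target in 2 moves.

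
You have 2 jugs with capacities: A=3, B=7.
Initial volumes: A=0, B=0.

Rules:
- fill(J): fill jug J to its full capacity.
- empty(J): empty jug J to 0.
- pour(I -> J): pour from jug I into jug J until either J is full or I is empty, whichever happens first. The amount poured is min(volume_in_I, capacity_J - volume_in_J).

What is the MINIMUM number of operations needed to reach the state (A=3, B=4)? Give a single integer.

Answer: 2

Derivation:
BFS from (A=0, B=0). One shortest path:
  1. fill(B) -> (A=0 B=7)
  2. pour(B -> A) -> (A=3 B=4)
Reached target in 2 moves.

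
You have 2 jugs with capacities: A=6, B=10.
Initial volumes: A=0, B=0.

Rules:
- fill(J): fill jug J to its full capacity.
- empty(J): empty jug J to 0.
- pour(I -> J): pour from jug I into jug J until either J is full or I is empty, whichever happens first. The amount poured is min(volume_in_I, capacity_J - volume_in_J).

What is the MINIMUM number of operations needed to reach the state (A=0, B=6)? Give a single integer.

BFS from (A=0, B=0). One shortest path:
  1. fill(A) -> (A=6 B=0)
  2. pour(A -> B) -> (A=0 B=6)
Reached target in 2 moves.

Answer: 2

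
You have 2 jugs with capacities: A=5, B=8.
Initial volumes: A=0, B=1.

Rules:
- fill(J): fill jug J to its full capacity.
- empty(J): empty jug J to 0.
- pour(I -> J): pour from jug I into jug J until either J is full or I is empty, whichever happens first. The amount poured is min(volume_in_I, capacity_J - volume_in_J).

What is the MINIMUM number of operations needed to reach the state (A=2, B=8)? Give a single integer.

BFS from (A=0, B=1). One shortest path:
  1. fill(A) -> (A=5 B=1)
  2. empty(B) -> (A=5 B=0)
  3. pour(A -> B) -> (A=0 B=5)
  4. fill(A) -> (A=5 B=5)
  5. pour(A -> B) -> (A=2 B=8)
Reached target in 5 moves.

Answer: 5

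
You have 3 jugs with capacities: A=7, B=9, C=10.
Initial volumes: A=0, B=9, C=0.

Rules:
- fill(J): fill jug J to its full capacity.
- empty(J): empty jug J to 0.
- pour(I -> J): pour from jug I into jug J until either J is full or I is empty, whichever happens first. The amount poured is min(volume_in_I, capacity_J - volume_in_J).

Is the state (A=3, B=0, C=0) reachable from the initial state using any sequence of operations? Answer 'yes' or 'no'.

Answer: yes

Derivation:
BFS from (A=0, B=9, C=0):
  1. empty(B) -> (A=0 B=0 C=0)
  2. fill(C) -> (A=0 B=0 C=10)
  3. pour(C -> A) -> (A=7 B=0 C=3)
  4. empty(A) -> (A=0 B=0 C=3)
  5. pour(C -> A) -> (A=3 B=0 C=0)
Target reached → yes.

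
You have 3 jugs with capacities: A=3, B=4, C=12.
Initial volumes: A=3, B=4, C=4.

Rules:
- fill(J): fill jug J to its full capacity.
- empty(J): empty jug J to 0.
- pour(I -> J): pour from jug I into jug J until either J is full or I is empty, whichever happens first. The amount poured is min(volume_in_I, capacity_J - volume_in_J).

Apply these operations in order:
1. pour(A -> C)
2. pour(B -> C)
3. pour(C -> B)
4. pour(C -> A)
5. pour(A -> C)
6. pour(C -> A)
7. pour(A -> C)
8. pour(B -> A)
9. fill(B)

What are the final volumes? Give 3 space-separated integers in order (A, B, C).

Answer: 3 4 7

Derivation:
Step 1: pour(A -> C) -> (A=0 B=4 C=7)
Step 2: pour(B -> C) -> (A=0 B=0 C=11)
Step 3: pour(C -> B) -> (A=0 B=4 C=7)
Step 4: pour(C -> A) -> (A=3 B=4 C=4)
Step 5: pour(A -> C) -> (A=0 B=4 C=7)
Step 6: pour(C -> A) -> (A=3 B=4 C=4)
Step 7: pour(A -> C) -> (A=0 B=4 C=7)
Step 8: pour(B -> A) -> (A=3 B=1 C=7)
Step 9: fill(B) -> (A=3 B=4 C=7)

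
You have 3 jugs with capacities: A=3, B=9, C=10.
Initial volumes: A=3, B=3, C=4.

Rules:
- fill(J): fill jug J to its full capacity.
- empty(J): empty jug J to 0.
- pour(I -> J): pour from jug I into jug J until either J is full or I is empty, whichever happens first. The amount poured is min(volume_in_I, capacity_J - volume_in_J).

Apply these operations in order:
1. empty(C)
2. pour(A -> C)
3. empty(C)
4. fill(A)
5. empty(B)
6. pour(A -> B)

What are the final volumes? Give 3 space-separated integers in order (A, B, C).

Step 1: empty(C) -> (A=3 B=3 C=0)
Step 2: pour(A -> C) -> (A=0 B=3 C=3)
Step 3: empty(C) -> (A=0 B=3 C=0)
Step 4: fill(A) -> (A=3 B=3 C=0)
Step 5: empty(B) -> (A=3 B=0 C=0)
Step 6: pour(A -> B) -> (A=0 B=3 C=0)

Answer: 0 3 0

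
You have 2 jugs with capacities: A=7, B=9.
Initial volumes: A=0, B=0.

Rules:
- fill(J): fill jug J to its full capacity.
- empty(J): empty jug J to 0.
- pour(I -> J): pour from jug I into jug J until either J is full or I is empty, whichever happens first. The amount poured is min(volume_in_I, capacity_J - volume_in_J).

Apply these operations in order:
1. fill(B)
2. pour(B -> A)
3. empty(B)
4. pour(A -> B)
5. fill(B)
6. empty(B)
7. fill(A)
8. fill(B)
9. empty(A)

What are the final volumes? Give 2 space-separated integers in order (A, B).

Answer: 0 9

Derivation:
Step 1: fill(B) -> (A=0 B=9)
Step 2: pour(B -> A) -> (A=7 B=2)
Step 3: empty(B) -> (A=7 B=0)
Step 4: pour(A -> B) -> (A=0 B=7)
Step 5: fill(B) -> (A=0 B=9)
Step 6: empty(B) -> (A=0 B=0)
Step 7: fill(A) -> (A=7 B=0)
Step 8: fill(B) -> (A=7 B=9)
Step 9: empty(A) -> (A=0 B=9)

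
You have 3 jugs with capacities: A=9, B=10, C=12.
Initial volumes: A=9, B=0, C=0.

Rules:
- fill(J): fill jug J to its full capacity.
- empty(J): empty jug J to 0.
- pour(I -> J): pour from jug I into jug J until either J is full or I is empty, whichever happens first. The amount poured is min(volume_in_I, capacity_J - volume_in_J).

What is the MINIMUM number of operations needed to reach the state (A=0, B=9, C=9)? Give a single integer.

Answer: 3

Derivation:
BFS from (A=9, B=0, C=0). One shortest path:
  1. pour(A -> B) -> (A=0 B=9 C=0)
  2. fill(A) -> (A=9 B=9 C=0)
  3. pour(A -> C) -> (A=0 B=9 C=9)
Reached target in 3 moves.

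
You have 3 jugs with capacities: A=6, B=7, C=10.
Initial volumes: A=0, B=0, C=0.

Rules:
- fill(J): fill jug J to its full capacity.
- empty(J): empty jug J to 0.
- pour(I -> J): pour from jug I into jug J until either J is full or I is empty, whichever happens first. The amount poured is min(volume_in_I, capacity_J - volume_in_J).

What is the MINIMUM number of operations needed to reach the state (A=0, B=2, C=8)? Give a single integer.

BFS from (A=0, B=0, C=0). One shortest path:
  1. fill(C) -> (A=0 B=0 C=10)
  2. pour(C -> B) -> (A=0 B=7 C=3)
  3. pour(B -> A) -> (A=6 B=1 C=3)
  4. pour(A -> C) -> (A=0 B=1 C=9)
  5. pour(B -> A) -> (A=1 B=0 C=9)
  6. pour(C -> B) -> (A=1 B=7 C=2)
  7. pour(B -> A) -> (A=6 B=2 C=2)
  8. pour(A -> C) -> (A=0 B=2 C=8)
Reached target in 8 moves.

Answer: 8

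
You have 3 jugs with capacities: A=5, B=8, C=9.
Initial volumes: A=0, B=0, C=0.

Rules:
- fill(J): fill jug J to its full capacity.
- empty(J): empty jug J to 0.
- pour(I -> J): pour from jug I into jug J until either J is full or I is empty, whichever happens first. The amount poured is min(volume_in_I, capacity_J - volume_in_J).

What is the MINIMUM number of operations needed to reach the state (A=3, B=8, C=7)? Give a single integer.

Answer: 8

Derivation:
BFS from (A=0, B=0, C=0). One shortest path:
  1. fill(C) -> (A=0 B=0 C=9)
  2. pour(C -> B) -> (A=0 B=8 C=1)
  3. pour(B -> A) -> (A=5 B=3 C=1)
  4. pour(A -> C) -> (A=0 B=3 C=6)
  5. pour(B -> A) -> (A=3 B=0 C=6)
  6. pour(C -> B) -> (A=3 B=6 C=0)
  7. fill(C) -> (A=3 B=6 C=9)
  8. pour(C -> B) -> (A=3 B=8 C=7)
Reached target in 8 moves.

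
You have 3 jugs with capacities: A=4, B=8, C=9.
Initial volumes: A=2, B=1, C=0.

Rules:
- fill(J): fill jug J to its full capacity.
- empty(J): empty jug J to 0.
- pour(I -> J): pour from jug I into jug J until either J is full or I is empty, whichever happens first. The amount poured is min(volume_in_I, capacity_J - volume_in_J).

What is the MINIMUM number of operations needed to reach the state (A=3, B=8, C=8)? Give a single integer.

Answer: 4

Derivation:
BFS from (A=2, B=1, C=0). One shortest path:
  1. pour(B -> A) -> (A=3 B=0 C=0)
  2. fill(B) -> (A=3 B=8 C=0)
  3. pour(B -> C) -> (A=3 B=0 C=8)
  4. fill(B) -> (A=3 B=8 C=8)
Reached target in 4 moves.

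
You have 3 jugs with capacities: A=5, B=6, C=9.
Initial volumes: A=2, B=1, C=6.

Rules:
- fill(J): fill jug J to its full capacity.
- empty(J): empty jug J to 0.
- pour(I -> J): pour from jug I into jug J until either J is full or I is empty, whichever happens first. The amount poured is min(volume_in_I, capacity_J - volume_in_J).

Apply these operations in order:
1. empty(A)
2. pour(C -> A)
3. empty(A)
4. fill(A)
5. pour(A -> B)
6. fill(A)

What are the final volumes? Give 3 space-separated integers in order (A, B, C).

Answer: 5 6 1

Derivation:
Step 1: empty(A) -> (A=0 B=1 C=6)
Step 2: pour(C -> A) -> (A=5 B=1 C=1)
Step 3: empty(A) -> (A=0 B=1 C=1)
Step 4: fill(A) -> (A=5 B=1 C=1)
Step 5: pour(A -> B) -> (A=0 B=6 C=1)
Step 6: fill(A) -> (A=5 B=6 C=1)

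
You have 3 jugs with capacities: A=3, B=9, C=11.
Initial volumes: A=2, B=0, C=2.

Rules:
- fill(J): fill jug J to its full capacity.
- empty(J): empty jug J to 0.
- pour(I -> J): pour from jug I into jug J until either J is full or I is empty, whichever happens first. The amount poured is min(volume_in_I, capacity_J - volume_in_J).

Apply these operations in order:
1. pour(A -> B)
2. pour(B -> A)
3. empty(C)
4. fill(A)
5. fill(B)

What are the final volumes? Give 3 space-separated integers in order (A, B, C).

Answer: 3 9 0

Derivation:
Step 1: pour(A -> B) -> (A=0 B=2 C=2)
Step 2: pour(B -> A) -> (A=2 B=0 C=2)
Step 3: empty(C) -> (A=2 B=0 C=0)
Step 4: fill(A) -> (A=3 B=0 C=0)
Step 5: fill(B) -> (A=3 B=9 C=0)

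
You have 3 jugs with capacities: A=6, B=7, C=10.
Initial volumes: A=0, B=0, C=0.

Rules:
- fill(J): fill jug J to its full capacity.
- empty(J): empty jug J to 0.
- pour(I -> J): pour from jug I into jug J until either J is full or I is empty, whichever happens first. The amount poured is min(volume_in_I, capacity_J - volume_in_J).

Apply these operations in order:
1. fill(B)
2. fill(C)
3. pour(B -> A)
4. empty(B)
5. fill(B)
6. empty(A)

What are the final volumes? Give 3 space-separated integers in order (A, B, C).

Answer: 0 7 10

Derivation:
Step 1: fill(B) -> (A=0 B=7 C=0)
Step 2: fill(C) -> (A=0 B=7 C=10)
Step 3: pour(B -> A) -> (A=6 B=1 C=10)
Step 4: empty(B) -> (A=6 B=0 C=10)
Step 5: fill(B) -> (A=6 B=7 C=10)
Step 6: empty(A) -> (A=0 B=7 C=10)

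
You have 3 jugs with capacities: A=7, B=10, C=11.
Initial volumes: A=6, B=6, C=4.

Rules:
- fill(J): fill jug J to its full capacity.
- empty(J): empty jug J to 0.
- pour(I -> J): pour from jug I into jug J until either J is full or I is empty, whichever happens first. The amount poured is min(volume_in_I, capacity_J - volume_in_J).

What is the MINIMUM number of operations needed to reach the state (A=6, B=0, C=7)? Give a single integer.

Answer: 3

Derivation:
BFS from (A=6, B=6, C=4). One shortest path:
  1. fill(C) -> (A=6 B=6 C=11)
  2. pour(C -> B) -> (A=6 B=10 C=7)
  3. empty(B) -> (A=6 B=0 C=7)
Reached target in 3 moves.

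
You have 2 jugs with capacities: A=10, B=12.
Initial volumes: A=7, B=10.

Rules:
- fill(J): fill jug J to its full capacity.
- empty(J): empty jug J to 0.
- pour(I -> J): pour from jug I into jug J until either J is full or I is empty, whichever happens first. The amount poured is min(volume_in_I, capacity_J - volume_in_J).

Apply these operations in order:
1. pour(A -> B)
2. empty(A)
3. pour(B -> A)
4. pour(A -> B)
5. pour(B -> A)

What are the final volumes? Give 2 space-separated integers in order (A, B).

Answer: 10 2

Derivation:
Step 1: pour(A -> B) -> (A=5 B=12)
Step 2: empty(A) -> (A=0 B=12)
Step 3: pour(B -> A) -> (A=10 B=2)
Step 4: pour(A -> B) -> (A=0 B=12)
Step 5: pour(B -> A) -> (A=10 B=2)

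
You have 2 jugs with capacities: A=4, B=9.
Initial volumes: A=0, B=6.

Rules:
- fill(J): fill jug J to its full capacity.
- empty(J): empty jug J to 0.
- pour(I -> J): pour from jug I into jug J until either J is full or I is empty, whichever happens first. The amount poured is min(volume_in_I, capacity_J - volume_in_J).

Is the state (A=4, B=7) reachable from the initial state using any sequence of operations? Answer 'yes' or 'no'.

BFS from (A=0, B=6):
  1. pour(B -> A) -> (A=4 B=2)
  2. empty(A) -> (A=0 B=2)
  3. pour(B -> A) -> (A=2 B=0)
  4. fill(B) -> (A=2 B=9)
  5. pour(B -> A) -> (A=4 B=7)
Target reached → yes.

Answer: yes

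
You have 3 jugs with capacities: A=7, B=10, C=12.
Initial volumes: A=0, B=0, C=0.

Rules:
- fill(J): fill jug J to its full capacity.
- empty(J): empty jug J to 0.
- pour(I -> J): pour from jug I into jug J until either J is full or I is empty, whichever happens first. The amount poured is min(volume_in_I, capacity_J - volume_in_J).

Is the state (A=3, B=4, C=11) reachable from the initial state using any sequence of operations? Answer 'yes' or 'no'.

BFS explored all 550 reachable states.
Reachable set includes: (0,0,0), (0,0,1), (0,0,2), (0,0,3), (0,0,4), (0,0,5), (0,0,6), (0,0,7), (0,0,8), (0,0,9), (0,0,10), (0,0,11) ...
Target (A=3, B=4, C=11) not in reachable set → no.

Answer: no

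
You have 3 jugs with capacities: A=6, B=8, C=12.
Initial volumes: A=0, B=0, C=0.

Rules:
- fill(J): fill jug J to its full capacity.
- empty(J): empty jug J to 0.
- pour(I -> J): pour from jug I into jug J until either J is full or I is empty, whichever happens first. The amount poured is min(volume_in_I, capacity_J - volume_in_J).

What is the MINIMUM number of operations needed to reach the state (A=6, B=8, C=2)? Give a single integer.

Answer: 4

Derivation:
BFS from (A=0, B=0, C=0). One shortest path:
  1. fill(B) -> (A=0 B=8 C=0)
  2. pour(B -> A) -> (A=6 B=2 C=0)
  3. pour(B -> C) -> (A=6 B=0 C=2)
  4. fill(B) -> (A=6 B=8 C=2)
Reached target in 4 moves.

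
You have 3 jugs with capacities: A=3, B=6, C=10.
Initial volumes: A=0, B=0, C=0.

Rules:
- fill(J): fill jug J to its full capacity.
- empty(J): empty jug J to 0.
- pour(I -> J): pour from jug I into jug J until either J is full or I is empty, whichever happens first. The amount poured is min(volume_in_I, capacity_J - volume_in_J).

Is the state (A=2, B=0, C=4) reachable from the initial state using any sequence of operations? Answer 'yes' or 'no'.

BFS from (A=0, B=0, C=0):
  1. fill(B) -> (A=0 B=6 C=0)
  2. pour(B -> C) -> (A=0 B=0 C=6)
  3. fill(B) -> (A=0 B=6 C=6)
  4. pour(B -> C) -> (A=0 B=2 C=10)
  5. pour(B -> A) -> (A=2 B=0 C=10)
  6. pour(C -> B) -> (A=2 B=6 C=4)
  7. empty(B) -> (A=2 B=0 C=4)
Target reached → yes.

Answer: yes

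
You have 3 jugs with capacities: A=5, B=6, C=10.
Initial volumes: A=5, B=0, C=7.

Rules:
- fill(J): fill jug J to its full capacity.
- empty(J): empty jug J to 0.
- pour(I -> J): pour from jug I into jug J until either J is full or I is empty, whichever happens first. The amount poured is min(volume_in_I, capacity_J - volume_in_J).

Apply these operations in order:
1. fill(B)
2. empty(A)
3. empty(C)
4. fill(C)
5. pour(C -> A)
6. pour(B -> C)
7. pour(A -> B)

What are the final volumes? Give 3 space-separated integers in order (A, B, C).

Step 1: fill(B) -> (A=5 B=6 C=7)
Step 2: empty(A) -> (A=0 B=6 C=7)
Step 3: empty(C) -> (A=0 B=6 C=0)
Step 4: fill(C) -> (A=0 B=6 C=10)
Step 5: pour(C -> A) -> (A=5 B=6 C=5)
Step 6: pour(B -> C) -> (A=5 B=1 C=10)
Step 7: pour(A -> B) -> (A=0 B=6 C=10)

Answer: 0 6 10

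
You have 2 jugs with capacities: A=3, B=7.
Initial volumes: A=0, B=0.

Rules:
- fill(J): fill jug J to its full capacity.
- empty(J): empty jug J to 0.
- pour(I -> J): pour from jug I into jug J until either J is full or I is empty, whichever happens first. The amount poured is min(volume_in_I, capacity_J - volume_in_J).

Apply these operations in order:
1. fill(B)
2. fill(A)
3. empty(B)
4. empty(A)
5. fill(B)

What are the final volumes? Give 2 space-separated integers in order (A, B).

Answer: 0 7

Derivation:
Step 1: fill(B) -> (A=0 B=7)
Step 2: fill(A) -> (A=3 B=7)
Step 3: empty(B) -> (A=3 B=0)
Step 4: empty(A) -> (A=0 B=0)
Step 5: fill(B) -> (A=0 B=7)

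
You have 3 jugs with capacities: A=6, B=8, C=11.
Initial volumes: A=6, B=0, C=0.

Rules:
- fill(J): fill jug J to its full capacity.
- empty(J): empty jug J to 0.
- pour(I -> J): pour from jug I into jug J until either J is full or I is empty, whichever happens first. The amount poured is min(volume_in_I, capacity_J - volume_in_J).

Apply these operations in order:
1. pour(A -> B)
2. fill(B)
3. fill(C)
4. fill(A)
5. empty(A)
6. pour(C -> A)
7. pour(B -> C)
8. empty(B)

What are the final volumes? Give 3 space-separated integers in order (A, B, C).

Answer: 6 0 11

Derivation:
Step 1: pour(A -> B) -> (A=0 B=6 C=0)
Step 2: fill(B) -> (A=0 B=8 C=0)
Step 3: fill(C) -> (A=0 B=8 C=11)
Step 4: fill(A) -> (A=6 B=8 C=11)
Step 5: empty(A) -> (A=0 B=8 C=11)
Step 6: pour(C -> A) -> (A=6 B=8 C=5)
Step 7: pour(B -> C) -> (A=6 B=2 C=11)
Step 8: empty(B) -> (A=6 B=0 C=11)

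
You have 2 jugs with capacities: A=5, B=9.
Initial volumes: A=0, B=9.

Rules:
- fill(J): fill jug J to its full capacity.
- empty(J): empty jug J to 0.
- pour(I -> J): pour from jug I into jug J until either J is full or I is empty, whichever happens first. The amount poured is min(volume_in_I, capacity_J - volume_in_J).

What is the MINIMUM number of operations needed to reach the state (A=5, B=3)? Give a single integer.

Answer: 7

Derivation:
BFS from (A=0, B=9). One shortest path:
  1. pour(B -> A) -> (A=5 B=4)
  2. empty(A) -> (A=0 B=4)
  3. pour(B -> A) -> (A=4 B=0)
  4. fill(B) -> (A=4 B=9)
  5. pour(B -> A) -> (A=5 B=8)
  6. empty(A) -> (A=0 B=8)
  7. pour(B -> A) -> (A=5 B=3)
Reached target in 7 moves.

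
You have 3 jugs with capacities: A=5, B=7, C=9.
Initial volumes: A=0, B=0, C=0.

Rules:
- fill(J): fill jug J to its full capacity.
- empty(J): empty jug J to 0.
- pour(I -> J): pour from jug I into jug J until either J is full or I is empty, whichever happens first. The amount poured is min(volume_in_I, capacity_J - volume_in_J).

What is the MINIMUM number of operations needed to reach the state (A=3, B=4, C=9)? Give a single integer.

Answer: 7

Derivation:
BFS from (A=0, B=0, C=0). One shortest path:
  1. fill(C) -> (A=0 B=0 C=9)
  2. pour(C -> B) -> (A=0 B=7 C=2)
  3. pour(C -> A) -> (A=2 B=7 C=0)
  4. pour(B -> C) -> (A=2 B=0 C=7)
  5. fill(B) -> (A=2 B=7 C=7)
  6. pour(B -> A) -> (A=5 B=4 C=7)
  7. pour(A -> C) -> (A=3 B=4 C=9)
Reached target in 7 moves.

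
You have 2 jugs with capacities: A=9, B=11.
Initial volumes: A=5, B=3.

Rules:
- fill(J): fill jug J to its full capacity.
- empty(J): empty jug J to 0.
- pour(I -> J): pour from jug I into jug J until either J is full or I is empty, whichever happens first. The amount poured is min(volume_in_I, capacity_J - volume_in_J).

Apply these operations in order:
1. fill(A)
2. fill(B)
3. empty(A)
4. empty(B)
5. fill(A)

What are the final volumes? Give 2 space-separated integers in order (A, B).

Step 1: fill(A) -> (A=9 B=3)
Step 2: fill(B) -> (A=9 B=11)
Step 3: empty(A) -> (A=0 B=11)
Step 4: empty(B) -> (A=0 B=0)
Step 5: fill(A) -> (A=9 B=0)

Answer: 9 0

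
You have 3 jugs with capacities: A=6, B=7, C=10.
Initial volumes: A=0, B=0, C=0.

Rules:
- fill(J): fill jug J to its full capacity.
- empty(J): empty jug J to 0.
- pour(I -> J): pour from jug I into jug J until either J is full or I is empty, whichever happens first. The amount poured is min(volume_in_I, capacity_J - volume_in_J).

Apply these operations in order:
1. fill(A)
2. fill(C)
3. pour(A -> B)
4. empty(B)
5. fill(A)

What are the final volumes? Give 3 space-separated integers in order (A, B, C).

Step 1: fill(A) -> (A=6 B=0 C=0)
Step 2: fill(C) -> (A=6 B=0 C=10)
Step 3: pour(A -> B) -> (A=0 B=6 C=10)
Step 4: empty(B) -> (A=0 B=0 C=10)
Step 5: fill(A) -> (A=6 B=0 C=10)

Answer: 6 0 10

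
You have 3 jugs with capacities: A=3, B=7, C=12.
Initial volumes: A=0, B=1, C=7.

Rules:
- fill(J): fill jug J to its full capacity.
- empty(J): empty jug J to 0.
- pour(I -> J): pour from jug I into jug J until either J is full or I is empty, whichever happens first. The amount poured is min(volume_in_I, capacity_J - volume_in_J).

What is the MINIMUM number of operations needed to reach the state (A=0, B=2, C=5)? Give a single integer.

Answer: 6

Derivation:
BFS from (A=0, B=1, C=7). One shortest path:
  1. fill(B) -> (A=0 B=7 C=7)
  2. pour(B -> C) -> (A=0 B=2 C=12)
  3. pour(B -> A) -> (A=2 B=0 C=12)
  4. pour(C -> B) -> (A=2 B=7 C=5)
  5. empty(B) -> (A=2 B=0 C=5)
  6. pour(A -> B) -> (A=0 B=2 C=5)
Reached target in 6 moves.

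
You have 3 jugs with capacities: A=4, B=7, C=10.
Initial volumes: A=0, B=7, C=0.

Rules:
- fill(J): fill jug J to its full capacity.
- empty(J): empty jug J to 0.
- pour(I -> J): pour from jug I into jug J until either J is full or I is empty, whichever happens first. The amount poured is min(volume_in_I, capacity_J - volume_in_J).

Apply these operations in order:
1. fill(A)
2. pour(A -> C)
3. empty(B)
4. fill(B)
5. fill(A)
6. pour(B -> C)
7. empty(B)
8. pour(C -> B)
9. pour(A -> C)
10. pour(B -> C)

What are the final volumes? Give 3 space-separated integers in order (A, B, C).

Step 1: fill(A) -> (A=4 B=7 C=0)
Step 2: pour(A -> C) -> (A=0 B=7 C=4)
Step 3: empty(B) -> (A=0 B=0 C=4)
Step 4: fill(B) -> (A=0 B=7 C=4)
Step 5: fill(A) -> (A=4 B=7 C=4)
Step 6: pour(B -> C) -> (A=4 B=1 C=10)
Step 7: empty(B) -> (A=4 B=0 C=10)
Step 8: pour(C -> B) -> (A=4 B=7 C=3)
Step 9: pour(A -> C) -> (A=0 B=7 C=7)
Step 10: pour(B -> C) -> (A=0 B=4 C=10)

Answer: 0 4 10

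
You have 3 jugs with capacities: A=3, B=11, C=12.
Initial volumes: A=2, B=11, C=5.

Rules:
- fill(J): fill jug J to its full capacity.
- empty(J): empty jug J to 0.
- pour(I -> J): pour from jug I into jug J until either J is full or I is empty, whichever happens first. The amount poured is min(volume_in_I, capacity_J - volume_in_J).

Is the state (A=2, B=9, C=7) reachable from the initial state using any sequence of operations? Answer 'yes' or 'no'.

BFS explored all 404 reachable states.
Reachable set includes: (0,0,0), (0,0,1), (0,0,2), (0,0,3), (0,0,4), (0,0,5), (0,0,6), (0,0,7), (0,0,8), (0,0,9), (0,0,10), (0,0,11) ...
Target (A=2, B=9, C=7) not in reachable set → no.

Answer: no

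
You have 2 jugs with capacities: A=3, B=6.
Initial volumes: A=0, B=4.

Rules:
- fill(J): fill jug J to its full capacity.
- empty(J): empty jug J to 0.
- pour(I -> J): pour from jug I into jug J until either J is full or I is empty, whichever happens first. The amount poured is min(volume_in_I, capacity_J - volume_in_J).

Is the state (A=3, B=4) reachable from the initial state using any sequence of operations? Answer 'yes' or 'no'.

BFS from (A=0, B=4):
  1. fill(A) -> (A=3 B=4)
Target reached → yes.

Answer: yes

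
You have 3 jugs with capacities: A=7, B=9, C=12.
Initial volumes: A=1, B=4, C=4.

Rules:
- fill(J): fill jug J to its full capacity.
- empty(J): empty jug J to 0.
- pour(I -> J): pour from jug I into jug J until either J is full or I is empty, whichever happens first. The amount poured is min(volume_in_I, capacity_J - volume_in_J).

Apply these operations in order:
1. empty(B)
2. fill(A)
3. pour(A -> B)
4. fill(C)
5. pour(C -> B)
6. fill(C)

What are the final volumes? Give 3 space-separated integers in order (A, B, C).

Step 1: empty(B) -> (A=1 B=0 C=4)
Step 2: fill(A) -> (A=7 B=0 C=4)
Step 3: pour(A -> B) -> (A=0 B=7 C=4)
Step 4: fill(C) -> (A=0 B=7 C=12)
Step 5: pour(C -> B) -> (A=0 B=9 C=10)
Step 6: fill(C) -> (A=0 B=9 C=12)

Answer: 0 9 12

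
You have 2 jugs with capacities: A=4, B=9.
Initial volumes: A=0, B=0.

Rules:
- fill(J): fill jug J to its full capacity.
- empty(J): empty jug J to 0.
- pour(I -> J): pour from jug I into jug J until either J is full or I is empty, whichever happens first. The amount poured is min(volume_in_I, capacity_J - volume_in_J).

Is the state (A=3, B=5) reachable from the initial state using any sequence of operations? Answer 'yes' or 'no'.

Answer: no

Derivation:
BFS explored all 26 reachable states.
Reachable set includes: (0,0), (0,1), (0,2), (0,3), (0,4), (0,5), (0,6), (0,7), (0,8), (0,9), (1,0), (1,9) ...
Target (A=3, B=5) not in reachable set → no.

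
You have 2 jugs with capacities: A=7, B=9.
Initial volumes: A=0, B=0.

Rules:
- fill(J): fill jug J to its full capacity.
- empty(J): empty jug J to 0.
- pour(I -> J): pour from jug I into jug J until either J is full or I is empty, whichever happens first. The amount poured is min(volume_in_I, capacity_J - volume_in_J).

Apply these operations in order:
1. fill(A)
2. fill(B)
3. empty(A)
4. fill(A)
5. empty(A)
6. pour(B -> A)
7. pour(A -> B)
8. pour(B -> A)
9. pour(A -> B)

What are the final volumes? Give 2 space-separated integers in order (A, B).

Answer: 0 9

Derivation:
Step 1: fill(A) -> (A=7 B=0)
Step 2: fill(B) -> (A=7 B=9)
Step 3: empty(A) -> (A=0 B=9)
Step 4: fill(A) -> (A=7 B=9)
Step 5: empty(A) -> (A=0 B=9)
Step 6: pour(B -> A) -> (A=7 B=2)
Step 7: pour(A -> B) -> (A=0 B=9)
Step 8: pour(B -> A) -> (A=7 B=2)
Step 9: pour(A -> B) -> (A=0 B=9)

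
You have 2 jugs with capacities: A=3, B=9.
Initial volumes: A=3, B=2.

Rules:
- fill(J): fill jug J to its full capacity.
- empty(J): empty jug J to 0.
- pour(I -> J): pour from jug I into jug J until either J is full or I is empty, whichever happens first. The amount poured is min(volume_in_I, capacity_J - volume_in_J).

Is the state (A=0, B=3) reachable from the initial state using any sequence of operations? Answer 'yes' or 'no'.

BFS from (A=3, B=2):
  1. empty(B) -> (A=3 B=0)
  2. pour(A -> B) -> (A=0 B=3)
Target reached → yes.

Answer: yes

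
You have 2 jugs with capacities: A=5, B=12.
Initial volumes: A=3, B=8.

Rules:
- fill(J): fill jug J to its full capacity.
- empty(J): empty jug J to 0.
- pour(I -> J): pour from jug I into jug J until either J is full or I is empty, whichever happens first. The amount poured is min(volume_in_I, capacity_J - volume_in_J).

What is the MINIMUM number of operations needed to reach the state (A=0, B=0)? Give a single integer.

BFS from (A=3, B=8). One shortest path:
  1. empty(A) -> (A=0 B=8)
  2. empty(B) -> (A=0 B=0)
Reached target in 2 moves.

Answer: 2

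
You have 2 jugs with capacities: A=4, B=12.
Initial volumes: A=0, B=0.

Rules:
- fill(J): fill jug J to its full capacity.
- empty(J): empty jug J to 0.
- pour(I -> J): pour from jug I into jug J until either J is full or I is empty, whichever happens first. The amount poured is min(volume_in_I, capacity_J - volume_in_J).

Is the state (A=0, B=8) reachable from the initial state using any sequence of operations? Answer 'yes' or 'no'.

Answer: yes

Derivation:
BFS from (A=0, B=0):
  1. fill(B) -> (A=0 B=12)
  2. pour(B -> A) -> (A=4 B=8)
  3. empty(A) -> (A=0 B=8)
Target reached → yes.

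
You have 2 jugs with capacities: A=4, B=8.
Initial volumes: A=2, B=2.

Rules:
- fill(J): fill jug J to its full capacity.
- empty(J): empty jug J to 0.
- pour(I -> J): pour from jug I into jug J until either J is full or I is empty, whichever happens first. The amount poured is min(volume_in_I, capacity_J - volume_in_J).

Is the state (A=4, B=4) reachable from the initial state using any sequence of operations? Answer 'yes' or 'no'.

Answer: yes

Derivation:
BFS from (A=2, B=2):
  1. pour(A -> B) -> (A=0 B=4)
  2. fill(A) -> (A=4 B=4)
Target reached → yes.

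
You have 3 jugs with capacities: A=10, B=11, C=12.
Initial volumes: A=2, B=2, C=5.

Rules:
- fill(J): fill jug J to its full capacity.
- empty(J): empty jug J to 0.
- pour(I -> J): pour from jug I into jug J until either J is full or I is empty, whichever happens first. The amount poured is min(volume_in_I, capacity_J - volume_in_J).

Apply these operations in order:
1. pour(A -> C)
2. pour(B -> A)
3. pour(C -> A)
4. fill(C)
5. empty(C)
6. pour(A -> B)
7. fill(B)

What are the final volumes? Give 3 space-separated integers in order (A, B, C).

Step 1: pour(A -> C) -> (A=0 B=2 C=7)
Step 2: pour(B -> A) -> (A=2 B=0 C=7)
Step 3: pour(C -> A) -> (A=9 B=0 C=0)
Step 4: fill(C) -> (A=9 B=0 C=12)
Step 5: empty(C) -> (A=9 B=0 C=0)
Step 6: pour(A -> B) -> (A=0 B=9 C=0)
Step 7: fill(B) -> (A=0 B=11 C=0)

Answer: 0 11 0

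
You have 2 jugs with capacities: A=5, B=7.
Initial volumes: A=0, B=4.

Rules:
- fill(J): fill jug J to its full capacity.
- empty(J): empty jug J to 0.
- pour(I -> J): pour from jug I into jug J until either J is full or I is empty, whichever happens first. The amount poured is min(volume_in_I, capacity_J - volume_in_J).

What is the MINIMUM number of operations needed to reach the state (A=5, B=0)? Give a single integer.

BFS from (A=0, B=4). One shortest path:
  1. fill(A) -> (A=5 B=4)
  2. empty(B) -> (A=5 B=0)
Reached target in 2 moves.

Answer: 2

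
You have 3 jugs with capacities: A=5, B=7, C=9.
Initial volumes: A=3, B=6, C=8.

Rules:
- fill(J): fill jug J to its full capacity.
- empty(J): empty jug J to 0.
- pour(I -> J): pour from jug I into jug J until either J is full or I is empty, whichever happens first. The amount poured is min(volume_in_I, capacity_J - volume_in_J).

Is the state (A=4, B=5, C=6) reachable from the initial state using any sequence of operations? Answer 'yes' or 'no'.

Answer: no

Derivation:
BFS explored all 289 reachable states.
Reachable set includes: (0,0,0), (0,0,1), (0,0,2), (0,0,3), (0,0,4), (0,0,5), (0,0,6), (0,0,7), (0,0,8), (0,0,9), (0,1,0), (0,1,1) ...
Target (A=4, B=5, C=6) not in reachable set → no.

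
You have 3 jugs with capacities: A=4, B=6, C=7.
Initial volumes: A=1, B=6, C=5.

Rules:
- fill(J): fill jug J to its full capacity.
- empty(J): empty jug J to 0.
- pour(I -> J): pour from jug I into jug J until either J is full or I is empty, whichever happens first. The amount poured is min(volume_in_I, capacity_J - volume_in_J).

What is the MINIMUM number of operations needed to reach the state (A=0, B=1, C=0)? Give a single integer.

Answer: 3

Derivation:
BFS from (A=1, B=6, C=5). One shortest path:
  1. empty(B) -> (A=1 B=0 C=5)
  2. empty(C) -> (A=1 B=0 C=0)
  3. pour(A -> B) -> (A=0 B=1 C=0)
Reached target in 3 moves.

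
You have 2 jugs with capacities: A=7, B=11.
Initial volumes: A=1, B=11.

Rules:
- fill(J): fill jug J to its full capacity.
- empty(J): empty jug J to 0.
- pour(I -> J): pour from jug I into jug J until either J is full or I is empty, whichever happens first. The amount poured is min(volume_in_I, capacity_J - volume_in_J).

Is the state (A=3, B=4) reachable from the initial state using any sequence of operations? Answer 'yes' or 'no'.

Answer: no

Derivation:
BFS explored all 36 reachable states.
Reachable set includes: (0,0), (0,1), (0,2), (0,3), (0,4), (0,5), (0,6), (0,7), (0,8), (0,9), (0,10), (0,11) ...
Target (A=3, B=4) not in reachable set → no.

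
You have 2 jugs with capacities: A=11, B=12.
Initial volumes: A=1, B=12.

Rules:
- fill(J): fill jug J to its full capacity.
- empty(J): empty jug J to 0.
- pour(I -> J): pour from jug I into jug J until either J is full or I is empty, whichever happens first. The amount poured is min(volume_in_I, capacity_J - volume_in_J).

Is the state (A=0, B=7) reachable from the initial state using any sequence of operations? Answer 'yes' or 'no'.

BFS from (A=1, B=12):
  1. fill(A) -> (A=11 B=12)
  2. empty(B) -> (A=11 B=0)
  3. pour(A -> B) -> (A=0 B=11)
  4. fill(A) -> (A=11 B=11)
  5. pour(A -> B) -> (A=10 B=12)
  6. empty(B) -> (A=10 B=0)
  7. pour(A -> B) -> (A=0 B=10)
  8. fill(A) -> (A=11 B=10)
  9. pour(A -> B) -> (A=9 B=12)
  10. empty(B) -> (A=9 B=0)
  11. pour(A -> B) -> (A=0 B=9)
  12. fill(A) -> (A=11 B=9)
  13. pour(A -> B) -> (A=8 B=12)
  14. empty(B) -> (A=8 B=0)
  15. pour(A -> B) -> (A=0 B=8)
  16. fill(A) -> (A=11 B=8)
  17. pour(A -> B) -> (A=7 B=12)
  18. empty(B) -> (A=7 B=0)
  19. pour(A -> B) -> (A=0 B=7)
Target reached → yes.

Answer: yes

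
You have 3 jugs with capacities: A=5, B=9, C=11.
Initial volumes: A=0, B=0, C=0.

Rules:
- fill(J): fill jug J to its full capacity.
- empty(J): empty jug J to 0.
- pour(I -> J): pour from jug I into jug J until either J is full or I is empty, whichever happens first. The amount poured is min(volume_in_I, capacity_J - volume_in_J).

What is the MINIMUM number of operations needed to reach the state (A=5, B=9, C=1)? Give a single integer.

BFS from (A=0, B=0, C=0). One shortest path:
  1. fill(B) -> (A=0 B=9 C=0)
  2. fill(C) -> (A=0 B=9 C=11)
  3. pour(C -> A) -> (A=5 B=9 C=6)
  4. empty(A) -> (A=0 B=9 C=6)
  5. pour(C -> A) -> (A=5 B=9 C=1)
Reached target in 5 moves.

Answer: 5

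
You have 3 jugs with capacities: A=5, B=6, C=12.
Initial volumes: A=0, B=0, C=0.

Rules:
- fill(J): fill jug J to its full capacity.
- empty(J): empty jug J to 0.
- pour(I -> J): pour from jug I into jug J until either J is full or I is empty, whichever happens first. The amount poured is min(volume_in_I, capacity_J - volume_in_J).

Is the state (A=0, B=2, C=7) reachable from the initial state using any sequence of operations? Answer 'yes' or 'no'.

BFS from (A=0, B=0, C=0):
  1. fill(C) -> (A=0 B=0 C=12)
  2. pour(C -> A) -> (A=5 B=0 C=7)
  3. empty(A) -> (A=0 B=0 C=7)
  4. pour(C -> A) -> (A=5 B=0 C=2)
  5. empty(A) -> (A=0 B=0 C=2)
  6. pour(C -> B) -> (A=0 B=2 C=0)
  7. fill(C) -> (A=0 B=2 C=12)
  8. pour(C -> A) -> (A=5 B=2 C=7)
  9. empty(A) -> (A=0 B=2 C=7)
Target reached → yes.

Answer: yes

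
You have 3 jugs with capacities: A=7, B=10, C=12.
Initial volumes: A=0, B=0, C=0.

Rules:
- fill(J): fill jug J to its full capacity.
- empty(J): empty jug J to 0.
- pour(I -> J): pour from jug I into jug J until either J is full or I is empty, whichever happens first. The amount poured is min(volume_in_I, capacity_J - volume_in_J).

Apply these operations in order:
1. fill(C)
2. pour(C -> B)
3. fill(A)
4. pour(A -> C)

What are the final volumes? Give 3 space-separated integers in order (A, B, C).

Answer: 0 10 9

Derivation:
Step 1: fill(C) -> (A=0 B=0 C=12)
Step 2: pour(C -> B) -> (A=0 B=10 C=2)
Step 3: fill(A) -> (A=7 B=10 C=2)
Step 4: pour(A -> C) -> (A=0 B=10 C=9)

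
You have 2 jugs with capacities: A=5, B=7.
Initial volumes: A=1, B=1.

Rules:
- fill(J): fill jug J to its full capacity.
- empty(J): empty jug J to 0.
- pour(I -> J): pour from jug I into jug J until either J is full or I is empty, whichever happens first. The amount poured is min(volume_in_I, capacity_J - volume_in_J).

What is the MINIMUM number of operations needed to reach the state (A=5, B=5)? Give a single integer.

BFS from (A=1, B=1). One shortest path:
  1. fill(A) -> (A=5 B=1)
  2. empty(B) -> (A=5 B=0)
  3. pour(A -> B) -> (A=0 B=5)
  4. fill(A) -> (A=5 B=5)
Reached target in 4 moves.

Answer: 4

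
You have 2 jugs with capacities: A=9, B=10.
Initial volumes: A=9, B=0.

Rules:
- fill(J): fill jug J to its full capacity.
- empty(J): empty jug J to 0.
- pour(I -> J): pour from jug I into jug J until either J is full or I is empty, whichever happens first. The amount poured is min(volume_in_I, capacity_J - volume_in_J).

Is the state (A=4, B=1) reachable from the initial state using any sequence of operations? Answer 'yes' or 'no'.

Answer: no

Derivation:
BFS explored all 38 reachable states.
Reachable set includes: (0,0), (0,1), (0,2), (0,3), (0,4), (0,5), (0,6), (0,7), (0,8), (0,9), (0,10), (1,0) ...
Target (A=4, B=1) not in reachable set → no.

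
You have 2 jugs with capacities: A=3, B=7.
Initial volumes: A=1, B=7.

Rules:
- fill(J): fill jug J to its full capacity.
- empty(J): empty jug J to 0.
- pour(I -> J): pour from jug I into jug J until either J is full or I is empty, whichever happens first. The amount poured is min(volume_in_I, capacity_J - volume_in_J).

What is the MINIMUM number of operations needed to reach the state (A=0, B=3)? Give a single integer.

BFS from (A=1, B=7). One shortest path:
  1. fill(A) -> (A=3 B=7)
  2. empty(B) -> (A=3 B=0)
  3. pour(A -> B) -> (A=0 B=3)
Reached target in 3 moves.

Answer: 3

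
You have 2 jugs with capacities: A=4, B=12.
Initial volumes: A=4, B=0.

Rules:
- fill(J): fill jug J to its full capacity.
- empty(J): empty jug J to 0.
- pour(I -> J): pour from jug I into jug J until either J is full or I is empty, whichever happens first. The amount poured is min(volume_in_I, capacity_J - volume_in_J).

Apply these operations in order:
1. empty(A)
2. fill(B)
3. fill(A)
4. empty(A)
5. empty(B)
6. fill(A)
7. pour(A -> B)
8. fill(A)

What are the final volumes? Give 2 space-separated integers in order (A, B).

Answer: 4 4

Derivation:
Step 1: empty(A) -> (A=0 B=0)
Step 2: fill(B) -> (A=0 B=12)
Step 3: fill(A) -> (A=4 B=12)
Step 4: empty(A) -> (A=0 B=12)
Step 5: empty(B) -> (A=0 B=0)
Step 6: fill(A) -> (A=4 B=0)
Step 7: pour(A -> B) -> (A=0 B=4)
Step 8: fill(A) -> (A=4 B=4)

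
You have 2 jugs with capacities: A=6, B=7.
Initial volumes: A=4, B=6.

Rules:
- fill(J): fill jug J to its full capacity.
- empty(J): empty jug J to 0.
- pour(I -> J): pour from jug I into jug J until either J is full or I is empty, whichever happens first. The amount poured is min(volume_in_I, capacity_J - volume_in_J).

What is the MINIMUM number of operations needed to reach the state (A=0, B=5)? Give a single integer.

BFS from (A=4, B=6). One shortest path:
  1. fill(B) -> (A=4 B=7)
  2. pour(B -> A) -> (A=6 B=5)
  3. empty(A) -> (A=0 B=5)
Reached target in 3 moves.

Answer: 3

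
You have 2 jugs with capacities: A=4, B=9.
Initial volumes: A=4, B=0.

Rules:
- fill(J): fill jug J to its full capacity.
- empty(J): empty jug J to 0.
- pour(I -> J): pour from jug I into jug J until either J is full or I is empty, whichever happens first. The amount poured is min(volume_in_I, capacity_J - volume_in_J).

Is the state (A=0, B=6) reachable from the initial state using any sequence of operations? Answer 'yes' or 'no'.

BFS from (A=4, B=0):
  1. empty(A) -> (A=0 B=0)
  2. fill(B) -> (A=0 B=9)
  3. pour(B -> A) -> (A=4 B=5)
  4. empty(A) -> (A=0 B=5)
  5. pour(B -> A) -> (A=4 B=1)
  6. empty(A) -> (A=0 B=1)
  7. pour(B -> A) -> (A=1 B=0)
  8. fill(B) -> (A=1 B=9)
  9. pour(B -> A) -> (A=4 B=6)
  10. empty(A) -> (A=0 B=6)
Target reached → yes.

Answer: yes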